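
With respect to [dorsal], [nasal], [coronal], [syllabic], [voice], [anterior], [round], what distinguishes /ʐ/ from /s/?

[voice], [anterior]

/ʐ/ (voiced retroflex fricative) and /s/ (voiceless alveolar fricative) agree on [-dorsal], [-nasal], [+coronal], [-syllabic], [-round]. They differ on [voice] (/ʐ/ [+], /s/ [-]), [anterior] (/ʐ/ [-], /s/ [+]).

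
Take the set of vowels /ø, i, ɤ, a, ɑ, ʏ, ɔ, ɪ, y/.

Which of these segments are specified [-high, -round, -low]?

The [-high] segments are /ø, ɤ, a, ɑ, ɔ/.
Among these, [-round] gives /ɤ, a, ɑ/.
Intersecting with [-low] leaves /ɤ/.

ɤ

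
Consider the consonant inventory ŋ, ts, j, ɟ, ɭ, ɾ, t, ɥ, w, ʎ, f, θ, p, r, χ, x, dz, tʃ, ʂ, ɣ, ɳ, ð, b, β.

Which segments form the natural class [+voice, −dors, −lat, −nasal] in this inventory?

Checking each segment against [+voice], [−dorsal], [−lateral], [−nasal]: /ɾ/ (alveolar tap), /r/ (alveolar trill), /dz/ (voiced alveolar affricate), /ð/ (voiced dental fricative), /b/ (voiced bilabial stop), /β/ (voiced bilabial fricative) satisfy every feature; every other segment in the inventory fails at least one.

ɾ, r, dz, ð, b, β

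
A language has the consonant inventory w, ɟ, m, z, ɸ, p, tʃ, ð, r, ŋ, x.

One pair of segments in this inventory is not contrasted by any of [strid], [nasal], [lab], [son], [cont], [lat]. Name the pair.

/ð/ (voiced dental fricative) and /x/ (voiceless velar fricative) are both [−strident], [−nasal], [−labial], [−sonorant], [+continuant], [−lateral], so none of the listed features separates them. (They do differ in [voice], [coronal] and [dorsal], which are not among the given features.) Every other pair in the inventory differs on at least one listed feature.

ð, x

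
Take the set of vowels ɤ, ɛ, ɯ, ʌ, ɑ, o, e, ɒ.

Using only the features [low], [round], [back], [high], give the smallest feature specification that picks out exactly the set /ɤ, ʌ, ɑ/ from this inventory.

Every target segment is [−high], [+back], [−round]; each remaining inventory member fails at least one of these. Each conjunct is needed — [+back, −round] alone would also admit /ɯ/; [−high, −round] alone would also admit /ɛ, e/; [−high, +back] alone would also admit /o, ɒ/ — and no other combination of two listed features has exactly this extension, so three is the minimum.

[−high, +back, −round]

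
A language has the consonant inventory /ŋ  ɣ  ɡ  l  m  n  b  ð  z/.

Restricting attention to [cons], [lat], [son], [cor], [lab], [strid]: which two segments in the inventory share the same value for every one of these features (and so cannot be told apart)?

/ɣ/ (voiced velar fricative) and /ɡ/ (voiced velar stop) are both [+consonantal], [-lateral], [-sonorant], [-coronal], [-labial], [-strident], so none of the listed features separates them. (They do differ in [continuant], which is not among the given features.) Every other pair in the inventory differs on at least one listed feature.

ɣ, ɡ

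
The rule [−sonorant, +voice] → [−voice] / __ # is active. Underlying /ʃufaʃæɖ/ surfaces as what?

[ʃufaʃæʈ]

/ɖ/ satisfies [−sonorant, +voice] and sits in __ #. The [−voice] counterpart of the voiced retroflex stop is /ʈ/. Other segments in /ʃufaʃæɖ/ either fail the structural description or are not in the environment, so the surface form is [ʃufaʃæʈ].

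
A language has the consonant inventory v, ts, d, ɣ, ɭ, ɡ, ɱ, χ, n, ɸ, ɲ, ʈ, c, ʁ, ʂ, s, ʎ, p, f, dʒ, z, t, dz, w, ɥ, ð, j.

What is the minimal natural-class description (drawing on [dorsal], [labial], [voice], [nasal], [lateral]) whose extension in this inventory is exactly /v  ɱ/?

Every target segment is [+voice], [+labial], [-dorsal]; each remaining inventory member fails at least one of these. Each conjunct is needed — [+labial, -dorsal] alone would also admit /ɸ, p, f/; [+voice, -dorsal] alone would also admit /d, ɭ, n, dʒ, …/; [+voice, +labial] alone would also admit /w, ɥ/ — and no other combination of two listed features has exactly this extension, so three is the minimum.

[+voice, +labial, -dorsal]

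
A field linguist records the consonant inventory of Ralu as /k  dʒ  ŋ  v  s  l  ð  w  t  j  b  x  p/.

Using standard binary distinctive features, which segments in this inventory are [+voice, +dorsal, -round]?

Checking each segment against [+voice], [+dorsal], [-round]: /ŋ/ (velar nasal), /j/ (palatal glide) satisfy every feature; every other segment in the inventory fails at least one.

ŋ, j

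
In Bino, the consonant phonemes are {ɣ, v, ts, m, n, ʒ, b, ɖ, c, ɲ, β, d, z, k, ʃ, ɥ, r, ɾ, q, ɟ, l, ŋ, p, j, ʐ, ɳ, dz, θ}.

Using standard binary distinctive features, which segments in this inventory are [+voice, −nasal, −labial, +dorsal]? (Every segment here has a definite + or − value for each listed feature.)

Eliminate segments failing any feature: /v, b, β, ɥ/ are [+labial]; /ts, c, k, ʃ, q, p, θ/ are [−voice]; /m, n, ɲ, ŋ, ɳ/ are [+nasal]; /ʒ, ɖ, d, z, r, ɾ, l, ʐ, dz/ are [−dorsal]. The remaining /ɣ, ɟ, j/ satisfy [+voice], [−nasal], [−labial], [+dorsal].

ɣ, ɟ, j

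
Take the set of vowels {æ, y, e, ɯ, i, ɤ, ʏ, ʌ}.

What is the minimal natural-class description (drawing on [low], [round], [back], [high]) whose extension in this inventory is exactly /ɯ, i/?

[+high, −round]

/ɯ, i/ are all [+high], [−round], and no other segment in the inventory matches both values. Dropping any one of them over-generates: [−round] alone would also admit /æ, e, ɤ, ʌ/; [+high] alone would also admit /y, ʏ/. No other single listed feature picks out exactly this set either, so fewer than two features will not do.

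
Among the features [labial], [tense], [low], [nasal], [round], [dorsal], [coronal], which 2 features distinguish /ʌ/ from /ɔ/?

The two segments share [-tense], [-low], [-nasal], [+dorsal], [-coronal]. The only features from the list on which they differ: /ʌ/ is [-labial] while /ɔ/ is [+labial]; /ʌ/ is [-round] while /ɔ/ is [+round].

[labial], [round]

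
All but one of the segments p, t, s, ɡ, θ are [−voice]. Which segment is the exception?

/ɡ/ is the voiced velar stop, which is [+voice]; the rest — /s, t, θ, p/ — are [−voice].

ɡ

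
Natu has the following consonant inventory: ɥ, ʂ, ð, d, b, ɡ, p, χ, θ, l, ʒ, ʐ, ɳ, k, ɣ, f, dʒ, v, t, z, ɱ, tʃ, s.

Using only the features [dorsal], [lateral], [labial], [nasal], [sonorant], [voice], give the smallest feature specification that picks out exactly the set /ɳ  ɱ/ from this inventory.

Every target segment is [+nasal] and no other inventory member is, so one feature is enough.

[+nasal]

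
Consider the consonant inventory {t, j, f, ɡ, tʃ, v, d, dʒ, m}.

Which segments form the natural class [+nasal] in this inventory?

The [+nasal] segments here are /m/; the remaining /t, j, f, ɡ, tʃ, v, d, dʒ/ are [-nasal].

m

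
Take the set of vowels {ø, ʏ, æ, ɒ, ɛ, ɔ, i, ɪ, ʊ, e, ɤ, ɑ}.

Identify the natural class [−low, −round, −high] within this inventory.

First, the [−low] segments are /ø, ʏ, ɛ, ɔ, i, ɪ, ʊ, e, ɤ/.
Intersecting with [−round] gives /ɛ, i, ɪ, e, ɤ/.
Intersecting with [−high] leaves /ɛ, e, ɤ/.

ɛ, e, ɤ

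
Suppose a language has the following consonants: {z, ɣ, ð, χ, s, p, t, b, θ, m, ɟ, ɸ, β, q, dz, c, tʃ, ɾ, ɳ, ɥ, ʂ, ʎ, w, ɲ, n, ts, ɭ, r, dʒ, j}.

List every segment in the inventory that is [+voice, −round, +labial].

b, m, β

First, the [+voice] segments are /z, ɣ, ð, b, m, ɟ, β, dz, ɾ, ɳ, ɥ, ʎ, w, ɲ, n, ɭ, r, dʒ, j/.
Within that set, [−round] gives /z, ɣ, ð, b, m, ɟ, β, dz, ɾ, ɳ, ʎ, ɲ, n, ɭ, r, dʒ, j/.
Intersecting with [+labial] leaves /b, m, β/.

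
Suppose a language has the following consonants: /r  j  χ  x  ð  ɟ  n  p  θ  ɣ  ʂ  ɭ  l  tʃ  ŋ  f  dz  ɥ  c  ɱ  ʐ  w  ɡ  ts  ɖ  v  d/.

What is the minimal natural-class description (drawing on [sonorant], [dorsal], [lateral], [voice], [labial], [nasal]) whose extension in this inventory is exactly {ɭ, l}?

The target set is precisely the extension of [+lateral] in this inventory.

[+lateral]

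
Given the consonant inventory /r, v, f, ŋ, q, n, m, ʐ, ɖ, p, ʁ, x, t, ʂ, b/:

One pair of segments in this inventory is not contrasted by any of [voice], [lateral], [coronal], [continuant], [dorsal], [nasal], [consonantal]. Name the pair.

ʐ, r

Both /ʐ/ and /r/ are [+voice], [-lateral], [+coronal], [+continuant], [-dorsal], [-nasal], [+consonantal]. Since the list omits [sonorant], [strident] and [anterior] — which do distinguish the voiced retroflex fricative from the alveolar trill — this pair collapses; all other pairs remain distinct.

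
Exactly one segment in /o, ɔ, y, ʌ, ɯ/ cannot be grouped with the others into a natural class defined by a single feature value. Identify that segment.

/ɯ, o, ʌ, ɔ/ are all [+back], but /y/ (high front rounded tense vowel) is [-back]. No other single segment can be removed to leave a set sharing one feature value that the removed segment lacks, so /y/ is the odd one out.

y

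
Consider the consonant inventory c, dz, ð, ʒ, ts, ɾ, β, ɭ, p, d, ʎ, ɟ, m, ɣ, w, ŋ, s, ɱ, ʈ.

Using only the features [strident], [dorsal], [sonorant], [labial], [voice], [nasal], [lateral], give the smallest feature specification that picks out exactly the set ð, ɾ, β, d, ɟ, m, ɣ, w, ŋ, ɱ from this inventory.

The class [+voice], [-strident], [-lateral] has exactly /ð, ɾ, β, d, ɟ, m, ɣ, w, ŋ, ɱ/ as its extension in this inventory. No smaller conjunction from the listed features achieves this: [-strident, -lateral] alone would also admit /c, p, ʈ/; [+voice, -lateral] alone would also admit /dz, ʒ/; [+voice, -strident] alone would also admit /ɭ, ʎ/; and checking the remaining two-feature bundles turns up none with this extension.

[+voice, -strident, -lateral]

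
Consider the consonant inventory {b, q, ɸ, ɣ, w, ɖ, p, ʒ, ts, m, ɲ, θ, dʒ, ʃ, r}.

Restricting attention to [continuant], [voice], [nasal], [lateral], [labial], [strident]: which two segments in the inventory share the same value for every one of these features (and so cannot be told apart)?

ɣ, r

On the given features, /ɣ/ and /r/ have an identical profile: [+continuant], [+voice], [-nasal], [-lateral], [-labial], [-strident]. No other two segments in the inventory coincide on all 6 features. (They do differ in [sonorant], [coronal] and [dorsal], which are not among the given features.)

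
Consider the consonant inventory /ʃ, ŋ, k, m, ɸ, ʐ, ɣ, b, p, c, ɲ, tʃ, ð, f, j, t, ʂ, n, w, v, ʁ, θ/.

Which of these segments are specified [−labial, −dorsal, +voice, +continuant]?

ʐ, ð

First, the [−labial] segments are /ʃ, ŋ, k, ʐ, ɣ, c, ɲ, tʃ, ð, j, t, ʂ, n, ʁ, θ/.
Then [−dorsal] gives /ʃ, ʐ, tʃ, ð, t, ʂ, n, θ/.
Intersecting with [+voice] gives /ʐ, ð, n/.
Then [+continuant] leaves /ʐ, ð/.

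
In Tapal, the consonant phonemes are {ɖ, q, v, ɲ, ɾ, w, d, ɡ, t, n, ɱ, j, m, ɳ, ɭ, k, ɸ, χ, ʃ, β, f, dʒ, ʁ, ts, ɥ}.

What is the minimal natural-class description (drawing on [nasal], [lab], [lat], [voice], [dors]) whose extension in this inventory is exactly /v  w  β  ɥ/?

[+voice, -nasal, +lab]

The class [+voice], [-nasal], [+labial] has exactly /v, w, β, ɥ/ as its extension in this inventory. No smaller conjunction from the listed features achieves this: [-nasal, +labial] alone would also admit /ɸ, f/; [+voice, +labial] alone would also admit /ɱ, m/; [+voice, -nasal] alone would also admit /ɖ, ɾ, d, ɡ, …/; and checking the remaining two-feature bundles turns up none with this extension.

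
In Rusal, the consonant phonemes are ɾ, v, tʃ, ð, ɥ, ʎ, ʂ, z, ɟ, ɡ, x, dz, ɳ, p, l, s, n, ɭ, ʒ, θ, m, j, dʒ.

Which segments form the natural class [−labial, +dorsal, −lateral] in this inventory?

Among the inventory, the [−labial] segments are /ɾ, tʃ, ð, ʎ, ʂ, z, ɟ, ɡ, x, dz, ɳ, l, s, n, ɭ, ʒ, θ, j, dʒ/.
Among these, [+dorsal] gives /ʎ, ɟ, ɡ, x, j/.
Among these, [−lateral] leaves /ɟ, ɡ, x, j/.

ɟ, ɡ, x, j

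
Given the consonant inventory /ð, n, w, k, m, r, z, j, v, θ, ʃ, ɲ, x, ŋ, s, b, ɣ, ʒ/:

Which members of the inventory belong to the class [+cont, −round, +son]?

r, j

Eliminate segments failing any feature: /ð, z, v, θ, ʃ, x, s, ɣ, ʒ/ are [−sonorant]; /n, k, m, ɲ, ŋ, b/ are [−continuant]; /w/ is [+round]. The remaining /r, j/ satisfy [+continuant], [−round], [+sonorant].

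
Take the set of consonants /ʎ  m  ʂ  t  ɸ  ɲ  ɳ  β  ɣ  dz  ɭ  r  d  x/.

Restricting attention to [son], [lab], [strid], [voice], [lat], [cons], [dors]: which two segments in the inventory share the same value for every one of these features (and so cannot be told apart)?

On the given features, /ɳ/ and /r/ have an identical profile: [+sonorant], [−labial], [−strident], [+voice], [−lateral], [+consonantal], [−dorsal]. No other two segments in the inventory coincide on all 7 features. (They do differ in [nasal], [continuant] and [anterior], which are not among the given features.)

ɳ, r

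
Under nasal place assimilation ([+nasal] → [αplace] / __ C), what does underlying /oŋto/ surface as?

[onto]

/ŋ/ sits before the [+coronal] consonant /t/, so it takes on [+coronal] and surfaces as /n/. The rest of the form is unaffected: [onto].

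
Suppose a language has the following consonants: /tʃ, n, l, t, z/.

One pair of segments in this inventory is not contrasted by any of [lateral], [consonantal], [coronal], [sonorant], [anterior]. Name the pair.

z, t

On the given features, /z/ and /t/ have an identical profile: [−lateral], [+consonantal], [+coronal], [−sonorant], [+anterior]. No other two segments in the inventory coincide on all 5 features. (They do differ in [voice], [continuant] and [strident], which are not among the given features.)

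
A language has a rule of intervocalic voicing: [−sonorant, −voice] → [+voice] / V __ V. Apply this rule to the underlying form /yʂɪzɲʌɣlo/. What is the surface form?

[yʐɪzɲʌɣlo]

The only segment in the rule's environment that also matches [−sonorant, −voice] is /ʂ/. Applying [+voice] turns the voiceless retroflex fricative into /ʐ/ (voiced retroflex fricative), giving [yʐɪzɲʌɣlo].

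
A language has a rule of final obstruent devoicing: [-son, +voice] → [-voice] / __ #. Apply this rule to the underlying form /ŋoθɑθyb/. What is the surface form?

The only segment in the rule's environment that also matches [-son, +voice] is /b/. Applying [-voice] turns the voiced bilabial stop into /p/ (voiceless bilabial stop), giving [ŋoθɑθyp].

[ŋoθɑθyp]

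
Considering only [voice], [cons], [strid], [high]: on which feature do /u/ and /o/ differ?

The two segments share [+voice], [−consonantal], [−strident]. The only feature from the list on which they differ: /u/ is [+high] while /o/ is [−high].

[high]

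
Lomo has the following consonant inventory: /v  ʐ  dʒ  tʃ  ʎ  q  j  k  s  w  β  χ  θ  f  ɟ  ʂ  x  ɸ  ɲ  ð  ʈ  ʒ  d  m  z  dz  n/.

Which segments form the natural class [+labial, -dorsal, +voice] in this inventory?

v, β, m

Checking each segment against [+labial], [-dorsal], [+voice]: /v/ (voiced labiodental fricative), /β/ (voiced bilabial fricative), /m/ (bilabial nasal) satisfy every feature; every other segment in the inventory fails at least one.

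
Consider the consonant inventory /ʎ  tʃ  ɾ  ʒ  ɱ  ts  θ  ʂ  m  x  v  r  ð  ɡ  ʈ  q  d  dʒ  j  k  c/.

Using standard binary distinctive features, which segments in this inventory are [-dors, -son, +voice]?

Checking each segment against [-dorsal], [-sonorant], [+voice]: /ʒ/ (voiced postalveolar fricative), /v/ (voiced labiodental fricative), /ð/ (voiced dental fricative), /d/ (voiced alveolar stop), /dʒ/ (voiced postalveolar affricate) satisfy every feature; every other segment in the inventory fails at least one.

ʒ, v, ð, d, dʒ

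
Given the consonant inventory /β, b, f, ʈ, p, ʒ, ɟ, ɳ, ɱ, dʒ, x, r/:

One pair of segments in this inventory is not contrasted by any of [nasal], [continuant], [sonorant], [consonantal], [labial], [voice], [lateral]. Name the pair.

ɟ, dʒ

/ɟ/ (voiced palatal stop) and /dʒ/ (voiced postalveolar affricate) are both [−nasal], [−continuant], [−sonorant], [+consonantal], [−labial], [+voice], [−lateral], so none of the listed features separates them. (They do differ in [strident], [delayed release] and [dorsal], which are not among the given features.) Every other pair in the inventory differs on at least one listed feature.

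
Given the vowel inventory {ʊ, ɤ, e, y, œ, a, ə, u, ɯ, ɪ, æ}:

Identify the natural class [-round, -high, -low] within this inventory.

ɤ, e, ə

Among the inventory, the [-round] segments are /ɤ, e, a, ə, ɯ, ɪ, æ/.
Within that set, [-high] gives /ɤ, e, a, ə, æ/.
Then [-low] leaves /ɤ, e, ə/.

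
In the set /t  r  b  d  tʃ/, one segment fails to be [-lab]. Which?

Every segment except /b/ is [-labial]. /b/ (voiced bilabial stop) is [+labial], so it is the exception.

b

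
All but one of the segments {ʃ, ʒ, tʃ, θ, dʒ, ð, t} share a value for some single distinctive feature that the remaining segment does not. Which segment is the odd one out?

t

The remaining segments after removing /t/ share [+distributed]; /t/ (voiceless alveolar stop) is [−distributed]. For every other candidate removal, the leftover set fails to share any single feature value that the removed segment lacks.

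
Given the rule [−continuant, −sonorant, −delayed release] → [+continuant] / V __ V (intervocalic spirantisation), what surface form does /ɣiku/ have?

Only /k/ occurs between two vowels (/i/ __ /u/) and matches the structural description. It is a voiceless velar stop, so [−continuant, −sonorant, −delayed release] holds; changing it to [+continuant] with all other features held fixed yields /x/ (voiceless velar fricative). No other segment meets both the structural description and the environment, so the output is [ɣixu].

[ɣixu]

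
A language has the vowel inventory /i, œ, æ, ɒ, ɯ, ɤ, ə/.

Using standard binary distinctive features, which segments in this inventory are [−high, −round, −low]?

Among the inventory, the [−high] segments are /œ, æ, ɒ, ɤ, ə/.
Among these, [−round] gives /æ, ɤ, ə/.
Then [−low] leaves /ɤ, ə/.

ɤ, ə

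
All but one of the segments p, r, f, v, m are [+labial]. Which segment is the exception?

/f, m, v, p/ are all [+labial]; /r/ (alveolar trill) is [−labial].

r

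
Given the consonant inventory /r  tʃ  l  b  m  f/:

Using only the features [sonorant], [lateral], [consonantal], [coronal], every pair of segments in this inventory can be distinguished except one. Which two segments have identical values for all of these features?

b, f

/b/ (voiced bilabial stop) and /f/ (voiceless labiodental fricative) are both [-sonorant], [-lateral], [+consonantal], [-coronal], so none of the listed features separates them. (They do differ in [voice] and [continuant], which are not among the given features.) Every other pair in the inventory differs on at least one listed feature.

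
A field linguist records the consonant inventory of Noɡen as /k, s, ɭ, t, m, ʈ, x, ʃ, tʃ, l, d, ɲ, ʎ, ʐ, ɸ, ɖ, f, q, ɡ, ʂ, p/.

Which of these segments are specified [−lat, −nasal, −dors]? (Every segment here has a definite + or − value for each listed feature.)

s, t, ʈ, ʃ, tʃ, d, ʐ, ɸ, ɖ, f, ʂ, p

Eliminate segments failing any feature: /k, x, q, ɡ/ are [+dorsal]; /ɭ, l, ʎ/ are [+lateral]; /m, ɲ/ are [+nasal]. The remaining /s, t, ʈ, ʃ, tʃ, d, ʐ, ɸ, ɖ, f, ʂ, p/ satisfy [−lateral], [−nasal], [−dorsal].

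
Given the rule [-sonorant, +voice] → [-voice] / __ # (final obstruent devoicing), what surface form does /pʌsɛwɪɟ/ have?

Only the final segment /ɟ/ is both word-final and matches the structural description. It is a voiced palatal stop, so [-sonorant, +voice] holds; changing it to [-voice] with all other features held fixed yields /c/ (voiceless palatal stop). No other segment meets both the structural description and the environment, so the output is [pʌsɛwɪc].

[pʌsɛwɪc]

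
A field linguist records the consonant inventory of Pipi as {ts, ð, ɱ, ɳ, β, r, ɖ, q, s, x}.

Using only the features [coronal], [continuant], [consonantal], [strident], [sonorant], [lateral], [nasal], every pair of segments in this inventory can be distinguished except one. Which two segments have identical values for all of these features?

/x/ (voiceless velar fricative) and /β/ (voiced bilabial fricative) are both [-coronal], [+continuant], [+consonantal], [-strident], [-sonorant], [-lateral], [-nasal], so none of the listed features separates them. (They do differ in [voice], [labial] and [dorsal], which are not among the given features.) Every other pair in the inventory differs on at least one listed feature.

x, β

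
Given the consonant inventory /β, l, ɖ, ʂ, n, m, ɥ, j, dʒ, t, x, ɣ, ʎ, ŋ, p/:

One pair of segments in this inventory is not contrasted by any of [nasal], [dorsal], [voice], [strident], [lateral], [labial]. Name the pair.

j, ɣ

On the given features, /j/ and /ɣ/ have an identical profile: [−nasal], [+dorsal], [+voice], [−strident], [−lateral], [−labial]. No other two segments in the inventory coincide on all 6 features. (They do differ in [sonorant] and [back], which are not among the given features.)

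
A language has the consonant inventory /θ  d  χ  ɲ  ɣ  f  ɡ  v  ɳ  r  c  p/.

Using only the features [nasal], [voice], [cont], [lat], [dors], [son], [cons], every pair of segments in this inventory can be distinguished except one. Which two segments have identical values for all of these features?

On the given features, /f/ and /θ/ have an identical profile: [−nasal], [−voice], [+continuant], [−lateral], [−dorsal], [−sonorant], [+consonantal]. No other two segments in the inventory coincide on all 7 features. (They do differ in [labial] and [coronal], which are not among the given features.)

f, θ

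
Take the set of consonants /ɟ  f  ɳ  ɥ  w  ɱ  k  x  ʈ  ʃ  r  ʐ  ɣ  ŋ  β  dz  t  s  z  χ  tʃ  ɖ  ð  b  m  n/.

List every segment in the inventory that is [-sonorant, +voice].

ɟ, ʐ, ɣ, β, dz, z, ɖ, ð, b

The [-sonorant] segments are /ɟ, f, k, x, ʈ, ʃ, ʐ, ɣ, β, dz, t, s, z, χ, tʃ, ɖ, ð, b/.
Of those, [+voice] leaves /ɟ, ʐ, ɣ, β, dz, z, ɖ, ð, b/.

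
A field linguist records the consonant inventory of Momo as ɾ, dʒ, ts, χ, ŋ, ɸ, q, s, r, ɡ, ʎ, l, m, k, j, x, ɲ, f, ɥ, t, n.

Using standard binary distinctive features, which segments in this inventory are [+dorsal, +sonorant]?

Eliminate segments failing any feature: /ɾ, dʒ, ts, ɸ, s, r, l, m, f, t, n/ are [−dorsal]; /χ, q, ɡ, k, x/ are [−sonorant]. The remaining /ŋ, ʎ, j, ɲ, ɥ/ satisfy [+dorsal], [+sonorant].

ŋ, ʎ, j, ɲ, ɥ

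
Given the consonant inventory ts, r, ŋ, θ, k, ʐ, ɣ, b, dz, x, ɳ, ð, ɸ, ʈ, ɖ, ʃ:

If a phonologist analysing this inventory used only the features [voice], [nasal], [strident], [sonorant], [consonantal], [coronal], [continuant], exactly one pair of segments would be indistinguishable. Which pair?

Both /x/ and /ɸ/ are [−voice], [−nasal], [−strident], [−sonorant], [+consonantal], [−coronal], [+continuant]. Since the list omits [labial] and [dorsal] — which do distinguish the voiceless velar fricative from the voiceless bilabial fricative — this pair collapses; all other pairs remain distinct.

x, ɸ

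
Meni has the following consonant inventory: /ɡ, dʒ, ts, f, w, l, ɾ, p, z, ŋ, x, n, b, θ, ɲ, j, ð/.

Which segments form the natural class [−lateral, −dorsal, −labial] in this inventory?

Checking each segment against [−lateral], [−dorsal], [−labial]: /dʒ/ (voiced postalveolar affricate), /ts/ (voiceless alveolar affricate), /ɾ/ (alveolar tap), /z/ (voiced alveolar fricative), /n/ (alveolar nasal), /θ/ (voiceless dental fricative), among others, satisfy every feature; every other segment in the inventory fails at least one.

dʒ, ts, ɾ, z, n, θ, ð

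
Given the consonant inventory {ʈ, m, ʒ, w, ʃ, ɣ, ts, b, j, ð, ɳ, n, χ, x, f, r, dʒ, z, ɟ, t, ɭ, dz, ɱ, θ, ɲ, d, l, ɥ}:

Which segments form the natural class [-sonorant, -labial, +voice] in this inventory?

ʒ, ɣ, ð, dʒ, z, ɟ, dz, d

Eliminate segments failing any feature: /ʈ, ʃ, ts, χ, x, t, θ/ are [-voice]; /m, w, j, ɳ, n, r, ɭ, ɱ, ɲ, l, ɥ/ are [+sonorant]; /b, f/ are [+labial]. The remaining /ʒ, ɣ, ð, dʒ, z, ɟ, dz, d/ satisfy [-sonorant], [-labial], [+voice].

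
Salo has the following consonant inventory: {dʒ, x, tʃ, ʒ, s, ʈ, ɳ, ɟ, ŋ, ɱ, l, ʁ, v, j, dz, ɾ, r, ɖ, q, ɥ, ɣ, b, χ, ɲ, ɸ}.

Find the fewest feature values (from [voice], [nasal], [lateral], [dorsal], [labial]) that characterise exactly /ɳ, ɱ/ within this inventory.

The class [+nasal], [-dorsal] has exactly /ɳ, ɱ/ as its extension in this inventory. No smaller conjunction from the listed features achieves this: [-dorsal] alone would also admit /dʒ, tʃ, ʒ, s, …/; [+nasal] alone would also admit /ŋ, ɲ/; and checking the remaining single features turns up none with this extension.

[+nasal, -dorsal]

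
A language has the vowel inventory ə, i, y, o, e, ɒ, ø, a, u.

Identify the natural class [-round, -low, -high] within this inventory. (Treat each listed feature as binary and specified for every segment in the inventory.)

The [-round] segments are /ə, i, e, a/.
Within that set, [-low] gives /ə, i, e/.
Intersecting with [-high] leaves /ə, e/.

ə, e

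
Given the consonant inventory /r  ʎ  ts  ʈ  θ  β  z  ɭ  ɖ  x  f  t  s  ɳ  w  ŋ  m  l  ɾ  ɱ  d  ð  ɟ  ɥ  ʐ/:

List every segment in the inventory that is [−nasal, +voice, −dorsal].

Eliminate segments failing any feature: /ʎ, w, ɟ, ɥ/ are [+dorsal]; /ts, ʈ, θ, x, f, t, s/ are [−voice]; /ɳ, ŋ, m, ɱ/ are [+nasal]. The remaining /r, β, z, ɭ, ɖ, l, ɾ, d, ð, ʐ/ satisfy [−nasal], [+voice], [−dorsal].

r, β, z, ɭ, ɖ, l, ɾ, d, ð, ʐ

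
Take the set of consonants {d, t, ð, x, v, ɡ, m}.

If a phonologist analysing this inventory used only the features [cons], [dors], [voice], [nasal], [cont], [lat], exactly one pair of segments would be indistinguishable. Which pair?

ð, v

/ð/ (voiced dental fricative) and /v/ (voiced labiodental fricative) are both [+consonantal], [-dorsal], [+voice], [-nasal], [+continuant], [-lateral], so none of the listed features separates them. (They do differ in [labial] and [coronal], which are not among the given features.) Every other pair in the inventory differs on at least one listed feature.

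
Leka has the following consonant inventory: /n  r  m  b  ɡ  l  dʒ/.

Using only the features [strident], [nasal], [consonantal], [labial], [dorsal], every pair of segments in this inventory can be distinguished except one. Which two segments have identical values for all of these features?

l, r

Both /l/ and /r/ are [−strident], [−nasal], [+consonantal], [−labial], [−dorsal]. Since the list omits [lateral] — which does distinguish the alveolar lateral approximant from the alveolar trill — this pair collapses; all other pairs remain distinct.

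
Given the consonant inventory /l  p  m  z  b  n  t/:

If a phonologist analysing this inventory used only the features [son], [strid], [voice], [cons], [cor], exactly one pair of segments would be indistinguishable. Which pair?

n, l

/n/ (alveolar nasal) and /l/ (alveolar lateral approximant) are both [+sonorant], [−strident], [+voice], [+consonantal], [+coronal], so none of the listed features separates them. (They do differ in [nasal] and [lateral], which are not among the given features.) Every other pair in the inventory differs on at least one listed feature.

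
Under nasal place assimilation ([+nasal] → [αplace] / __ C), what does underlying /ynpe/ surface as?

[ympe]

In /ynpe/, the nasal /n/ precedes /p/, which is [+labial]. The nasal assimilates in place, becoming the [+labial] nasal /m/. The surface form is [ympe].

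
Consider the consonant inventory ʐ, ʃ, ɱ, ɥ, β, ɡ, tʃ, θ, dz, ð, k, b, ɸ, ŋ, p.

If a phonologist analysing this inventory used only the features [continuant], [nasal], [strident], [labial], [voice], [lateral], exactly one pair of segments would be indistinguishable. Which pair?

ɥ, β

Both /ɥ/ and /β/ are [+continuant], [-nasal], [-strident], [+labial], [+voice], [-lateral]. Since the list omits [sonorant], [round] and [dorsal] — which do distinguish the labial-palatal glide from the voiced bilabial fricative — this pair collapses; all other pairs remain distinct.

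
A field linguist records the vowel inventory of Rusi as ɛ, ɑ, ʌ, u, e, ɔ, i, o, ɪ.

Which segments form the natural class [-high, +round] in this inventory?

ɔ, o

Eliminate segments failing any feature: /ɛ, ɑ, ʌ, e/ are [-round]; /u, i, ɪ/ are [+high]. The remaining /ɔ, o/ satisfy [-high], [+round].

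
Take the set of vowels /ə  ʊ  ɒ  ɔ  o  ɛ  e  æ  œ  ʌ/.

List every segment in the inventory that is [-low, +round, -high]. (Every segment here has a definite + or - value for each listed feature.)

ɔ, o, œ

First, the [-low] segments are /ə, ʊ, ɔ, o, ɛ, e, œ, ʌ/.
Among these, [+round] gives /ʊ, ɔ, o, œ/.
Then [-high] leaves /ɔ, o, œ/.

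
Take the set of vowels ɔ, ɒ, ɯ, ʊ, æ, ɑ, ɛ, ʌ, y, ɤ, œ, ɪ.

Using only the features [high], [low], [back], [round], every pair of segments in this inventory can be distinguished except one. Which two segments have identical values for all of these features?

ʌ, ɤ

/ʌ/ (mid back unrounded lax vowel) and /ɤ/ (mid back unrounded tense vowel) are both [−high], [−low], [+back], [−round], so none of the listed features separates them. (They do differ in [tense], which is not among the given features.) Every other pair in the inventory differs on at least one listed feature.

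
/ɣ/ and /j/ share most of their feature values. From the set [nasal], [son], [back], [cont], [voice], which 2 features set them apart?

/ɣ/ (voiced velar fricative) and /j/ (palatal glide) agree on [−nasal], [+continuant], [+voice]. They differ on [sonorant] (/ɣ/ [−], /j/ [+]), [back] (/ɣ/ [+], /j/ [−]).

[sonorant], [back]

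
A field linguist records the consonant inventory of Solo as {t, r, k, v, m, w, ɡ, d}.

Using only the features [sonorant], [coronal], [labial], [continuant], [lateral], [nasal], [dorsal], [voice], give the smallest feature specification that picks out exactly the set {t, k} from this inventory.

[−voice]

Every target segment is [−voice] and no other inventory member is, so one feature is enough.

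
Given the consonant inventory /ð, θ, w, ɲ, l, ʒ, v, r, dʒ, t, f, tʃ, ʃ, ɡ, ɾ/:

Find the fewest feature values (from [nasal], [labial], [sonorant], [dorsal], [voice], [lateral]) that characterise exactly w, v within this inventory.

Every target segment is [+voice], [+labial]; each remaining inventory member fails at least one of these. Each conjunct is needed — [+labial] alone would also admit /f/; [+voice] alone would also admit /ð, ɲ, l, ʒ, …/ — and no other single listed feature has exactly this extension, so two is the minimum.

[+voice, +labial]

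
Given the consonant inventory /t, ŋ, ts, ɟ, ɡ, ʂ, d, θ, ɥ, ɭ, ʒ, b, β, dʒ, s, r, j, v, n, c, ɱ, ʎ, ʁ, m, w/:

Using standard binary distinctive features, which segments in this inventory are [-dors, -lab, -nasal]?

Among the inventory, the [-dorsal] segments are /t, ts, ʂ, d, θ, ɭ, ʒ, b, β, dʒ, s, r, v, n, ɱ, m/.
Then [-labial] gives /t, ts, ʂ, d, θ, ɭ, ʒ, dʒ, s, r, n/.
Of those, [-nasal] leaves /t, ts, ʂ, d, θ, ɭ, ʒ, dʒ, s, r/.

t, ts, ʂ, d, θ, ɭ, ʒ, dʒ, s, r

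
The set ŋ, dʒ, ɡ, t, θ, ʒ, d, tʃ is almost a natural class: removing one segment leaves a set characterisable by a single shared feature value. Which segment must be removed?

ŋ

The remaining segments after removing /ŋ/ share [-sonorant]; /ŋ/ (velar nasal) is [+sonorant]. For every other candidate removal, the leftover set fails to share any single feature value that the removed segment lacks.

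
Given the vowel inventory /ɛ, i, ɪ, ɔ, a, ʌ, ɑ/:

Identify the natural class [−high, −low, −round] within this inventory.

First, the [−high] segments are /ɛ, ɔ, a, ʌ, ɑ/.
Intersecting with [−low] gives /ɛ, ɔ, ʌ/.
Of those, [−round] leaves /ɛ, ʌ/.

ɛ, ʌ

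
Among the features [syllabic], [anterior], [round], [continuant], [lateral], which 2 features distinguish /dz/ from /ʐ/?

[continuant], [anterior]

/dz/ (voiced alveolar affricate) and /ʐ/ (voiced retroflex fricative) agree on [−syllabic], [−round], [−lateral]. They differ on [continuant] (/dz/ [−], /ʐ/ [+]), [anterior] (/dz/ [+], /ʐ/ [−]).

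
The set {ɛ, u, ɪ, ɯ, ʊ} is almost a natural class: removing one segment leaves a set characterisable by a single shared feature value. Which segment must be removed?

ɛ

[high] groups all but one: /u, ɯ, ʊ, ɪ/ share [+high] while /ɛ/ (mid front unrounded lax vowel) alone is [-high]. Removing any other segment would not leave a single-feature class that excludes it.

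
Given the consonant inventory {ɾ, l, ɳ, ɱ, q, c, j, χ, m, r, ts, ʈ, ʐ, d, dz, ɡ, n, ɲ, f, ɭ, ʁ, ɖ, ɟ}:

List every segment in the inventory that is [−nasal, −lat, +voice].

Checking each segment against [−nasal], [−lateral], [+voice]: /ɾ/ (alveolar tap), /j/ (palatal glide), /r/ (alveolar trill), /ʐ/ (voiced retroflex fricative), /d/ (voiced alveolar stop), /dz/ (voiced alveolar affricate), among others, satisfy every feature; every other segment in the inventory fails at least one.

ɾ, j, r, ʐ, d, dz, ɡ, ʁ, ɖ, ɟ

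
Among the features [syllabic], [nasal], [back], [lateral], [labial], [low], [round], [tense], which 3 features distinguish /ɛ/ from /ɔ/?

/ɛ/ (mid front unrounded lax vowel) and /ɔ/ (mid back rounded lax vowel) agree on [+syllabic], [−nasal], [−lateral], [−low], [−tense]. They differ on [labial] (/ɛ/ [−], /ɔ/ [+]), [round] (/ɛ/ [−], /ɔ/ [+]), [back] (/ɛ/ [−], /ɔ/ [+]).

[labial], [round], [back]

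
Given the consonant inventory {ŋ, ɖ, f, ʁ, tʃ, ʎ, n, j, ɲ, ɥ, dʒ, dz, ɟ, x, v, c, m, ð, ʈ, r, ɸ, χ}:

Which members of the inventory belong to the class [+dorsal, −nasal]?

ʁ, ʎ, j, ɥ, ɟ, x, c, χ

The [+dorsal] segments are /ŋ, ʁ, ʎ, j, ɲ, ɥ, ɟ, x, c, χ/.
Then [−nasal] leaves /ʁ, ʎ, j, ɥ, ɟ, x, c, χ/.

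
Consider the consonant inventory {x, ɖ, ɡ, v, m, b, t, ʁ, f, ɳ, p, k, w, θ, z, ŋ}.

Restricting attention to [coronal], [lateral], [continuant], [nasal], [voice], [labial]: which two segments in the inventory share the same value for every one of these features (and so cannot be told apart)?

w, v

On the given features, /w/ and /v/ have an identical profile: [−coronal], [−lateral], [+continuant], [−nasal], [+voice], [+labial]. No other two segments in the inventory coincide on all 6 features. (They do differ in [sonorant], [round] and [dorsal], which are not among the given features.)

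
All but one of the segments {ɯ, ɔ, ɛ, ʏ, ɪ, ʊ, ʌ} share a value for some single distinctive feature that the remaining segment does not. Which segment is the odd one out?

[tense] groups all but one: /ɔ, ɪ, ʏ, ʌ, ʊ, ɛ/ share [-tense] while /ɯ/ (high back unrounded vowel) alone is [+tense]. Removing any other segment would not leave a single-feature class that excludes it.

ɯ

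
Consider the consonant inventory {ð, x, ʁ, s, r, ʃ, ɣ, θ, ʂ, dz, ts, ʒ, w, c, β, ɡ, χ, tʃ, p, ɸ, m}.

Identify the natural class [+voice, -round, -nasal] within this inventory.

ð, ʁ, r, ɣ, dz, ʒ, β, ɡ

Checking each segment against [+voice], [-round], [-nasal]: /ð/ (voiced dental fricative), /ʁ/ (voiced uvular fricative), /r/ (alveolar trill), /ɣ/ (voiced velar fricative), /dz/ (voiced alveolar affricate), /ʒ/ (voiced postalveolar fricative), among others, satisfy every feature; every other segment in the inventory fails at least one.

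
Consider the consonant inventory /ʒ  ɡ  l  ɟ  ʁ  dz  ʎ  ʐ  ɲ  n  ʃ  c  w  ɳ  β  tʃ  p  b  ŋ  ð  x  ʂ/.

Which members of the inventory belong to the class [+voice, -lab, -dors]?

ʒ, l, dz, ʐ, n, ɳ, ð

First, the [+voice] segments are /ʒ, ɡ, l, ɟ, ʁ, dz, ʎ, ʐ, ɲ, n, w, ɳ, β, b, ŋ, ð/.
Among these, [-labial] gives /ʒ, ɡ, l, ɟ, ʁ, dz, ʎ, ʐ, ɲ, n, ɳ, ŋ, ð/.
Of those, [-dorsal] leaves /ʒ, l, dz, ʐ, n, ɳ, ð/.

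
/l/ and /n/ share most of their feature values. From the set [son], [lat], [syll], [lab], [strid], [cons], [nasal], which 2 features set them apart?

/l/ (alveolar lateral approximant) and /n/ (alveolar nasal) agree on [+sonorant], [−syllabic], [−labial], [−strident], [+consonantal]. They differ on [nasal] (/l/ [−], /n/ [+]), [lateral] (/l/ [+], /n/ [−]).

[nasal], [lateral]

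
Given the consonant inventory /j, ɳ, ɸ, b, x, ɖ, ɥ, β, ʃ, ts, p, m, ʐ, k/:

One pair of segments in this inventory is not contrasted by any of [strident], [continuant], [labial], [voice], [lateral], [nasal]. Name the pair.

Both /ɥ/ and /β/ are [-strident], [+continuant], [+labial], [+voice], [-lateral], [-nasal]. Since the list omits [sonorant], [round] and [dorsal] — which do distinguish the labial-palatal glide from the voiced bilabial fricative — this pair collapses; all other pairs remain distinct.

ɥ, β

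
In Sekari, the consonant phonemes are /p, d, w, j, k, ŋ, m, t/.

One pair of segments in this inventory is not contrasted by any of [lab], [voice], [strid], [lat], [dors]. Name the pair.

j, ŋ

/j/ (palatal glide) and /ŋ/ (velar nasal) are both [−labial], [+voice], [−strident], [−lateral], [+dorsal], so none of the listed features separates them. (They do differ in [nasal], [continuant] and [back], which are not among the given features.) Every other pair in the inventory differs on at least one listed feature.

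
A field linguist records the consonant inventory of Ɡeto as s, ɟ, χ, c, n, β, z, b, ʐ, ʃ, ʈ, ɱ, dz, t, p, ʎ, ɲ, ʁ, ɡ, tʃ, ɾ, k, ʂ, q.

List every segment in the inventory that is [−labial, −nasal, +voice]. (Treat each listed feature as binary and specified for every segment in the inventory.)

ɟ, z, ʐ, dz, ʎ, ʁ, ɡ, ɾ

Checking each segment against [−labial], [−nasal], [+voice]: /ɟ/ (voiced palatal stop), /z/ (voiced alveolar fricative), /ʐ/ (voiced retroflex fricative), /dz/ (voiced alveolar affricate), /ʎ/ (palatal lateral approximant), /ʁ/ (voiced uvular fricative), among others, satisfy every feature; every other segment in the inventory fails at least one.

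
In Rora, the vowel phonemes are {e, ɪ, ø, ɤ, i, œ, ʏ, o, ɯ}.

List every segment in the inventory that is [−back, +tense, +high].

Eliminate segments failing any feature: /e, ø/ are [−high]; /ɪ, œ, ʏ/ are [−tense]; /ɤ, o, ɯ/ are [+back]. The remaining /i/ satisfy [−back], [+tense], [+high].

i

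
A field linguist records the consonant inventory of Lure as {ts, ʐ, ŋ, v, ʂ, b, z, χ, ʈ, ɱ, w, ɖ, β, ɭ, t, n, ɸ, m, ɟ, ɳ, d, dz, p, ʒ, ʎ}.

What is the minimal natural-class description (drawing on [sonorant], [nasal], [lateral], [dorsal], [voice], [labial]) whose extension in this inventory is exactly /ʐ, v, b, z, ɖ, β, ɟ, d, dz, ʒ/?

[-sonorant, +voice]

/ʐ, v, b, z, ɖ, β, ɟ, d, dz, ʒ/ are all [-sonorant], [+voice], and no other segment in the inventory matches both values. Dropping any one of them over-generates: [+voice] alone would also admit /ŋ, ɱ, w, ɭ, …/; [-sonorant] alone would also admit /ts, ʂ, χ, ʈ, …/. No other single listed feature picks out exactly this set either, so fewer than two features will not do.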